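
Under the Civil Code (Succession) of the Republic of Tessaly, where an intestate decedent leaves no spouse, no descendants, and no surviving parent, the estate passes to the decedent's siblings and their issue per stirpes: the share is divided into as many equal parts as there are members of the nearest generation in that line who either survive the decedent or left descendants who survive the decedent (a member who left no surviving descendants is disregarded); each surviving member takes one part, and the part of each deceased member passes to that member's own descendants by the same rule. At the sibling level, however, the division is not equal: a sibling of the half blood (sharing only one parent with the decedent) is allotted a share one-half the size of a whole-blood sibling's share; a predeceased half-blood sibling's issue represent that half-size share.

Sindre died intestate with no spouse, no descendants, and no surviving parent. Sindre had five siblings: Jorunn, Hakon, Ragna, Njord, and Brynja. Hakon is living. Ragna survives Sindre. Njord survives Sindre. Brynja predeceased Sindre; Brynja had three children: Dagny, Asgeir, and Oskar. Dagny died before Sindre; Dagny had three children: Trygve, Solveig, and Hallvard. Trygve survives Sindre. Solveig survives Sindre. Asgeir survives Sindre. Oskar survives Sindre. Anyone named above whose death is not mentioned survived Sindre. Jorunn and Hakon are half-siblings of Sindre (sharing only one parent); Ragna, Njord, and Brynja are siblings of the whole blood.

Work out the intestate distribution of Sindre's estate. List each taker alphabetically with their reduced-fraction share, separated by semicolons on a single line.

Asgeir 1/12; Hakon 1/8; Hallvard 1/36; Jorunn 1/8; Njord 1/4; Oskar 1/12; Ragna 1/4; Solveig 1/36; Trygve 1/36

No spouse, descendants, or parent survives, so the estate passes to Sindre's siblings per stirpes.
Half-blood siblings count for one-half the weight of whole-blood siblings at the initial division.
Dividing 1 in proportion to weights (total weight 4): Jorunn (weight 1/2) → 1/8; Hakon (weight 1/2) → 1/8; Ragna (weight 1) → 1/4; Njord (weight 1) → 1/4; Brynja (weight 1) → 1/4.
Jorunn is living and takes 1/8.
Hakon is living and takes 1/8.
Ragna is living and takes 1/4.
Njord is living and takes 1/4.
Brynja predeceased; the 1/4 allotted to Brynja's branch passes to Brynja's issue by representation.
The 1/4 is divided into 3 equal shares of 1/12 among Dagny, Asgeir, Oskar.
Dagny predeceased; the 1/12 allotted to Dagny's branch passes to Dagny's issue by representation.
The 1/12 is divided into 3 equal shares of 1/36 among Trygve, Solveig, Hallvard.
Trygve is living and takes 1/36.
Solveig is living and takes 1/36.
Hallvard is living and takes 1/36.
Asgeir is living and takes 1/12.
Oskar is living and takes 1/12.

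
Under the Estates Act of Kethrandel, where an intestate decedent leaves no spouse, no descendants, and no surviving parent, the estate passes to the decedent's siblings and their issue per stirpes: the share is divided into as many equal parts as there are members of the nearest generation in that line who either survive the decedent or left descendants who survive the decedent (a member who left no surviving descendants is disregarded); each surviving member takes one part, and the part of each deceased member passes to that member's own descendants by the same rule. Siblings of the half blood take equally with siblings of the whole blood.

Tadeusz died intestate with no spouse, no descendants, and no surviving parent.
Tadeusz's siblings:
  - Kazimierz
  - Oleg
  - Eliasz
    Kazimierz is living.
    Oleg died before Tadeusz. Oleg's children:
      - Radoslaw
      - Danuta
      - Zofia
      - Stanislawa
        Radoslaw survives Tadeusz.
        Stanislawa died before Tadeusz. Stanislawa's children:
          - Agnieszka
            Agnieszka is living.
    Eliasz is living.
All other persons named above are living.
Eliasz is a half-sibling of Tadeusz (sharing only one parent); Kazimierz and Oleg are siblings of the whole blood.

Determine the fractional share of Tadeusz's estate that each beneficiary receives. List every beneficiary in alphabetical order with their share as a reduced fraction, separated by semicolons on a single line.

Agnieszka 1/12; Danuta 1/12; Eliasz 1/3; Kazimierz 1/3; Radoslaw 1/12; Zofia 1/12

No spouse, descendants, or parent survives, so the estate passes to Tadeusz's siblings per stirpes.
Half-blood and whole-blood siblings take equally under the stated rule.
The estate is divided into 3 equal shares of 1/3 among Kazimierz, Oleg, Eliasz.
Kazimierz is living and takes 1/3.
Oleg predeceased; the 1/3 allotted to Oleg's branch passes to Oleg's issue by representation.
The 1/3 is divided into 4 equal shares of 1/12 among Radoslaw, Danuta, Zofia, Stanislawa.
Radoslaw is living and takes 1/12.
Danuta is living and takes 1/12.
Zofia is living and takes 1/12.
Stanislawa predeceased; the 1/12 allotted to Stanislawa's branch passes to Stanislawa's issue by representation.
Agnieszka is the sole taker at this level and receives the full 1/12.
Eliasz is living and takes 1/3.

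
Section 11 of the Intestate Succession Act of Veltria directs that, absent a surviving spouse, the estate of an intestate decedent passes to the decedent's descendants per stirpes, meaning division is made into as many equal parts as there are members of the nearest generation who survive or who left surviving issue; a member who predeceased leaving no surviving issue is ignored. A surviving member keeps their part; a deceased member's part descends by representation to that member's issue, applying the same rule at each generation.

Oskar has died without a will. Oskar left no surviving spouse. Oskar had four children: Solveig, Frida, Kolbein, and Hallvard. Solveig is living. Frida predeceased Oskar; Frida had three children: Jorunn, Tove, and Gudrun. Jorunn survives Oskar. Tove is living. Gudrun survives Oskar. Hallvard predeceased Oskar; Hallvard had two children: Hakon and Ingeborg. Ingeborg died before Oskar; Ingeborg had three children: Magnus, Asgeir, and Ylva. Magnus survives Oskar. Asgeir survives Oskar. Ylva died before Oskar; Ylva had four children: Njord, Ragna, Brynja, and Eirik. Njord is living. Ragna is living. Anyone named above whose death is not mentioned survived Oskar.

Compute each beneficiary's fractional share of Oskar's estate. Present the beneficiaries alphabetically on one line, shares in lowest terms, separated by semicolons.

Asgeir 1/24; Brynja 1/96; Eirik 1/96; Gudrun 1/12; Hakon 1/8; Jorunn 1/12; Kolbein 1/4; Magnus 1/24; Njord 1/96; Ragna 1/96; Solveig 1/4; Tove 1/12

There is no surviving spouse, so the entire estate passes to Oskar's descendants per stirpes.
The estate is divided into 4 equal shares of 1/4 among Solveig, Frida, Kolbein, Hallvard.
Solveig is living and takes 1/4.
Frida predeceased; the 1/4 allotted to Frida's branch passes to Frida's issue by representation.
The 1/4 is divided into 3 equal shares of 1/12 among Jorunn, Tove, Gudrun.
Jorunn is living and takes 1/12.
Tove is living and takes 1/12.
Gudrun is living and takes 1/12.
Kolbein is living and takes 1/4.
Hallvard predeceased; the 1/4 allotted to Hallvard's branch passes to Hallvard's issue by representation.
The 1/4 is divided into 2 equal shares of 1/8 among Hakon, Ingeborg.
Hakon is living and takes 1/8.
Ingeborg predeceased; the 1/8 allotted to Ingeborg's branch passes to Ingeborg's issue by representation.
The 1/8 is divided into 3 equal shares of 1/24 among Magnus, Asgeir, Ylva.
Magnus is living and takes 1/24.
Asgeir is living and takes 1/24.
Ylva predeceased; the 1/24 allotted to Ylva's branch passes to Ylva's issue by representation.
The 1/24 is divided into 4 equal shares of 1/96 among Njord, Ragna, Brynja, Eirik.
Njord is living and takes 1/96.
Ragna is living and takes 1/96.
Brynja is living and takes 1/96.
Eirik is living and takes 1/96.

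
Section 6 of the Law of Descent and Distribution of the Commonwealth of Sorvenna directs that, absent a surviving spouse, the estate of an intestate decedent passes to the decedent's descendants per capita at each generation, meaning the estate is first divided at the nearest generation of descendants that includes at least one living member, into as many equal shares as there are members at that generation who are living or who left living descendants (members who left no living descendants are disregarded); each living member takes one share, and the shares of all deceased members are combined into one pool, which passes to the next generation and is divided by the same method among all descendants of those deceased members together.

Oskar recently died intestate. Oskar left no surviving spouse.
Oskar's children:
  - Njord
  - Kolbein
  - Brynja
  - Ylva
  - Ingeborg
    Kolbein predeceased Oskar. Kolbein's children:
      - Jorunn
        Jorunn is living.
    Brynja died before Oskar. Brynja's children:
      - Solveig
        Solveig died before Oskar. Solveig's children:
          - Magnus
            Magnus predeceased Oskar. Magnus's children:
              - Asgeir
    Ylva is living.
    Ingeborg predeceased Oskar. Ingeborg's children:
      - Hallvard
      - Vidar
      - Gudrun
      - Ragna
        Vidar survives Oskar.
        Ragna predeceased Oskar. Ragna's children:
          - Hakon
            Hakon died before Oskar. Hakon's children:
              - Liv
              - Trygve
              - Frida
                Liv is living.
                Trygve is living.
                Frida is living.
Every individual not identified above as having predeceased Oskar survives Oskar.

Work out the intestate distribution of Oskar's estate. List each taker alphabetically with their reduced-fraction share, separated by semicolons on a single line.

There is no surviving spouse, so the entire estate passes to Oskar's descendants per capita at each generation.
At generation 1 (Njord, Kolbein, Brynja, Ylva, Ingeborg) there are 5 shares of (1)/5 = 1/5 each.
Living: Njord and Ylva — each takes 1/5.
Deceased: Kolbein, Brynja, and Ingeborg. Their combined 3/5 is pooled and carried to generation 2.
At generation 2 (Jorunn, Solveig, Hallvard, Vidar, Gudrun, Ragna) there are 6 shares of (3/5)/6 = 1/10 each.
Living: Jorunn, Hallvard, Vidar, and Gudrun — each takes 1/10.
Deceased: Solveig and Ragna. Their combined 1/5 is pooled and carried to generation 3.
At generation 3 (Magnus, Hakon) there are 2 shares of (1/5)/2 = 1/10 each.
Deceased: Magnus and Hakon. Their combined 1/5 is pooled and carried to generation 4.
At generation 4 (Asgeir, Liv, Trygve, Frida) there are 4 shares of (1/5)/4 = 1/20 each.
Living: Asgeir, Liv, Trygve, and Frida — each takes 1/20.

Asgeir 1/20; Frida 1/20; Gudrun 1/10; Hallvard 1/10; Jorunn 1/10; Liv 1/20; Njord 1/5; Trygve 1/20; Vidar 1/10; Ylva 1/5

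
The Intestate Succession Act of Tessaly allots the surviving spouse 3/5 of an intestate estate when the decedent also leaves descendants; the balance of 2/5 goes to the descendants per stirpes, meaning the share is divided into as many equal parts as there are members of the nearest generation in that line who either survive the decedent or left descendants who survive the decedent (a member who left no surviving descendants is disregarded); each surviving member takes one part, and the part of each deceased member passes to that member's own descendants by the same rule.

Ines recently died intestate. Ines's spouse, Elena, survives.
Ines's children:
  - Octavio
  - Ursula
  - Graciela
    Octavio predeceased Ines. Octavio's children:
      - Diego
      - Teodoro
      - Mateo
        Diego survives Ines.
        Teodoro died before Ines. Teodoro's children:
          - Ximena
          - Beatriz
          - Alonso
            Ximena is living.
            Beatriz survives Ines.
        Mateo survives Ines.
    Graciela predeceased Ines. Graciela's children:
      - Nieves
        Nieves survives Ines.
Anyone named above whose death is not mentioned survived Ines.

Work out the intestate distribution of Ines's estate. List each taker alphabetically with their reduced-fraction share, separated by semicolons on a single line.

Alonso 2/135; Beatriz 2/135; Diego 2/45; Elena 3/5; Mateo 2/45; Nieves 2/15; Ursula 2/15; Ximena 2/135

Elena, as surviving spouse, takes 3/5.
The remaining 2/5 passes to Ines's descendants per stirpes.
The 2/5 is divided into 3 equal shares of 2/15 among Octavio, Ursula, Graciela.
Octavio predeceased; the 2/15 allotted to Octavio's branch passes to Octavio's issue by representation.
The 2/15 is divided into 3 equal shares of 2/45 among Diego, Teodoro, Mateo.
Diego is living and takes 2/45.
Teodoro predeceased; the 2/45 allotted to Teodoro's branch passes to Teodoro's issue by representation.
The 2/45 is divided into 3 equal shares of 2/135 among Ximena, Beatriz, Alonso.
Ximena is living and takes 2/135.
Beatriz is living and takes 2/135.
Alonso is living and takes 2/135.
Mateo is living and takes 2/45.
Ursula is living and takes 2/15.
Graciela predeceased; the 2/15 allotted to Graciela's branch passes to Graciela's issue by representation.
Nieves is the sole taker at this level and receives the full 2/15.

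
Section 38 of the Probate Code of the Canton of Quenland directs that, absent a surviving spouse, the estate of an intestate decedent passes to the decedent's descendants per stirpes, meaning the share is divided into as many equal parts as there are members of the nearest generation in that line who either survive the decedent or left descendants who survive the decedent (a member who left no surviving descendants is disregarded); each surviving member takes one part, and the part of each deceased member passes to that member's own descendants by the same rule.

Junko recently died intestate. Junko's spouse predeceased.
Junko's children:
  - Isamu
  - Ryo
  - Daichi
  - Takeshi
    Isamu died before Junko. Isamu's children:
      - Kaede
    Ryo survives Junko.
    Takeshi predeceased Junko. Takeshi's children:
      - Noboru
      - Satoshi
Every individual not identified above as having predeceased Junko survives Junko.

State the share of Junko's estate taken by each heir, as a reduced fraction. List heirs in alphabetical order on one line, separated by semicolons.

Daichi 1/4; Kaede 1/4; Noboru 1/8; Ryo 1/4; Satoshi 1/8

There is no surviving spouse, so the entire estate passes to Junko's descendants per stirpes.
The estate is divided into 4 equal shares of 1/4 among Isamu, Ryo, Daichi, Takeshi.
Isamu predeceased; the 1/4 allotted to Isamu's branch passes to Isamu's issue by representation.
Kaede is the sole taker at this level and receives the full 1/4.
Ryo is living and takes 1/4.
Daichi is living and takes 1/4.
Takeshi predeceased; the 1/4 allotted to Takeshi's branch passes to Takeshi's issue by representation.
The 1/4 is divided into 2 equal shares of 1/8 among Noboru, Satoshi.
Noboru is living and takes 1/8.
Satoshi is living and takes 1/8.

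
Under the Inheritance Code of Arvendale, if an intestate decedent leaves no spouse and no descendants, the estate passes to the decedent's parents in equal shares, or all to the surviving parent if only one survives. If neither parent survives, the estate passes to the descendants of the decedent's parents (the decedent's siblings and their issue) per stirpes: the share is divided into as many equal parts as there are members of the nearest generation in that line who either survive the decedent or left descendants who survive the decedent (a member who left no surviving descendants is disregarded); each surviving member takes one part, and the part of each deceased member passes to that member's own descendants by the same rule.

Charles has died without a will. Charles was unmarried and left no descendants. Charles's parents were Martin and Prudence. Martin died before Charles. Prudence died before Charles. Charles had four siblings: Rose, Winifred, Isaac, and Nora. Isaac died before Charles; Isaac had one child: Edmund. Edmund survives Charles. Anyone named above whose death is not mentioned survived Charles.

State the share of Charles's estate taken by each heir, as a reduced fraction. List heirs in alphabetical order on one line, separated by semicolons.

Edmund 1/4; Nora 1/4; Rose 1/4; Winifred 1/4

Neither parent survives and there are no descendants, so the estate passes to Charles's siblings and their issue per stirpes.
The estate is divided into 4 equal shares of 1/4 among Rose, Winifred, Isaac, Nora.
Rose is living and takes 1/4.
Winifred is living and takes 1/4.
Isaac predeceased; the 1/4 allotted to Isaac's branch passes to Isaac's issue by representation.
Edmund is the sole taker at this level and receives the full 1/4.
Nora is living and takes 1/4.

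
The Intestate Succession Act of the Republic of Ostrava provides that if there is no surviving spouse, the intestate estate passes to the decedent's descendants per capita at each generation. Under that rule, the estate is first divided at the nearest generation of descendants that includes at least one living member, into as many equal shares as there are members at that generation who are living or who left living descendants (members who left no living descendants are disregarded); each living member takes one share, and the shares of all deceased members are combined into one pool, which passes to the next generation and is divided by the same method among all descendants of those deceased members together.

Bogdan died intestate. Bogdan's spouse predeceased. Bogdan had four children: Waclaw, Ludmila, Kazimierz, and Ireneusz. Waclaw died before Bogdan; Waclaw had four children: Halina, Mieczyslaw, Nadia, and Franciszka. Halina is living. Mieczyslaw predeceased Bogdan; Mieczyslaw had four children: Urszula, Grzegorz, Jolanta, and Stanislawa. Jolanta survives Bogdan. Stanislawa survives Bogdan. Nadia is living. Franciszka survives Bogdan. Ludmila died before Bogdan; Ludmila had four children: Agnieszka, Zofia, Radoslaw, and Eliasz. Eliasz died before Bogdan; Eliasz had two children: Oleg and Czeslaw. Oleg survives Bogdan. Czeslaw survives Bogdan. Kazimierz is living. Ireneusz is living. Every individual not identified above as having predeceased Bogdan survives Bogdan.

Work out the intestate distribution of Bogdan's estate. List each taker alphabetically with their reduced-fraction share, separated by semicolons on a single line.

Agnieszka 1/16; Czeslaw 1/48; Franciszka 1/16; Grzegorz 1/48; Halina 1/16; Ireneusz 1/4; Jolanta 1/48; Kazimierz 1/4; Nadia 1/16; Oleg 1/48; Radoslaw 1/16; Stanislawa 1/48; Urszula 1/48; Zofia 1/16

There is no surviving spouse, so the entire estate passes to Bogdan's descendants per capita at each generation.
At generation 1 (Waclaw, Ludmila, Kazimierz, Ireneusz) there are 4 shares of (1)/4 = 1/4 each.
Living: Kazimierz and Ireneusz — each takes 1/4.
Deceased: Waclaw and Ludmila. Their combined 1/2 is pooled and carried to generation 2.
At generation 2 (Halina, Mieczyslaw, Nadia, Franciszka, Agnieszka, Zofia, Radoslaw, Eliasz) there are 8 shares of (1/2)/8 = 1/16 each.
Living: Halina, Nadia, Franciszka, Agnieszka, Zofia, and Radoslaw — each takes 1/16.
Deceased: Mieczyslaw and Eliasz. Their combined 1/8 is pooled and carried to generation 3.
At generation 3 (Urszula, Grzegorz, Jolanta, Stanislawa, Oleg, Czeslaw) there are 6 shares of (1/8)/6 = 1/48 each.
Living: Urszula, Grzegorz, Jolanta, Stanislawa, Oleg, and Czeslaw — each takes 1/48.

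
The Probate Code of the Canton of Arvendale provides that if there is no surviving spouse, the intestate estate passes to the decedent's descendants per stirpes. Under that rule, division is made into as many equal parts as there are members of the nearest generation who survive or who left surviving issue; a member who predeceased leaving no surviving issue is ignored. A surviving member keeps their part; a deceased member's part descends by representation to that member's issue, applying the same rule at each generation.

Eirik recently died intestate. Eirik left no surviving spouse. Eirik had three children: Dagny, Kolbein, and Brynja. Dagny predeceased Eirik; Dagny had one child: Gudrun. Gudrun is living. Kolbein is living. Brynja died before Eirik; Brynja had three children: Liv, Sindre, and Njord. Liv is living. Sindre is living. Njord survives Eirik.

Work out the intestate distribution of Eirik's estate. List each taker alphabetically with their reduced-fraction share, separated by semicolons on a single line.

Gudrun 1/3; Kolbein 1/3; Liv 1/9; Njord 1/9; Sindre 1/9

There is no surviving spouse, so the entire estate passes to Eirik's descendants per stirpes.
The estate is divided into 3 equal shares of 1/3 among Dagny, Kolbein, Brynja.
Dagny predeceased; the 1/3 allotted to Dagny's branch passes to Dagny's issue by representation.
Gudrun is the sole taker at this level and receives the full 1/3.
Kolbein is living and takes 1/3.
Brynja predeceased; the 1/3 allotted to Brynja's branch passes to Brynja's issue by representation.
The 1/3 is divided into 3 equal shares of 1/9 among Liv, Sindre, Njord.
Liv is living and takes 1/9.
Sindre is living and takes 1/9.
Njord is living and takes 1/9.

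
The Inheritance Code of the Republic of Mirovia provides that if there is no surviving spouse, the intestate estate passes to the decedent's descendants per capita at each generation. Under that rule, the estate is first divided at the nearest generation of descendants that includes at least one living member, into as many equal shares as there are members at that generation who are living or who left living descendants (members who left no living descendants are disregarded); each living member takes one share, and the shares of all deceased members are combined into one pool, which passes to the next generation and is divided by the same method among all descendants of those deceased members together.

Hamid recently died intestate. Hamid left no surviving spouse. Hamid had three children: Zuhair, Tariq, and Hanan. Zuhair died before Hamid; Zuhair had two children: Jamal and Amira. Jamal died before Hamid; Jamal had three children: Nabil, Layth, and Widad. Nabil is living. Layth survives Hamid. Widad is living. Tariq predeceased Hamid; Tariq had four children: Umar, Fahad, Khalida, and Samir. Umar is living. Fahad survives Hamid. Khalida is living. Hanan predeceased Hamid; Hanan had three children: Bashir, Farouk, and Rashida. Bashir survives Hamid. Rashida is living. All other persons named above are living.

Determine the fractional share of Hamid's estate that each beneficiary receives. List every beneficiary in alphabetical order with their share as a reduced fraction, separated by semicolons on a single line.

Amira 1/9; Bashir 1/9; Fahad 1/9; Farouk 1/9; Khalida 1/9; Layth 1/27; Nabil 1/27; Rashida 1/9; Samir 1/9; Umar 1/9; Widad 1/27

There is no surviving spouse, so the entire estate passes to Hamid's descendants per capita at each generation.
No one at generation 1 (Zuhair, Tariq, Hanan) is living; moving to the next generation.
At generation 2 (Jamal, Amira, Umar, Fahad, Khalida, Samir, Bashir, Farouk, Rashida) there are 9 shares of (1)/9 = 1/9 each.
Living: Amira, Umar, Fahad, Khalida, Samir, Bashir, Farouk, and Rashida — each takes 1/9.
Deceased: Jamal. That 1/9 share is carried to generation 3.
At generation 3 (Nabil, Layth, Widad) there are 3 shares of (1/9)/3 = 1/27 each.
Living: Nabil, Layth, and Widad — each takes 1/27.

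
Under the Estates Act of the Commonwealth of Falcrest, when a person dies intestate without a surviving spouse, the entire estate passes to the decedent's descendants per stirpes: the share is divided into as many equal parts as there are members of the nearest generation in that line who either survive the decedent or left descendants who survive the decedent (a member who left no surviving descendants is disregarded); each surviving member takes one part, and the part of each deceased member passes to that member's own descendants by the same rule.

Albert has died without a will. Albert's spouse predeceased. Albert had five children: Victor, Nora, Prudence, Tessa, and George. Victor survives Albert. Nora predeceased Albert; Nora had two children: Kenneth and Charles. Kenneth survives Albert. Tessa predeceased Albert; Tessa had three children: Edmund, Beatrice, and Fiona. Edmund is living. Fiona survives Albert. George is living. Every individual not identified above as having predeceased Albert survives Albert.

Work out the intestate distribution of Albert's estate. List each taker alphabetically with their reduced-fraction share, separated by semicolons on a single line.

There is no surviving spouse, so the entire estate passes to Albert's descendants per stirpes.
The estate is divided into 5 equal shares of 1/5 among Victor, Nora, Prudence, Tessa, George.
Victor is living and takes 1/5.
Nora predeceased; the 1/5 allotted to Nora's branch passes to Nora's issue by representation.
The 1/5 is divided into 2 equal shares of 1/10 among Kenneth, Charles.
Kenneth is living and takes 1/10.
Charles is living and takes 1/10.
Prudence is living and takes 1/5.
Tessa predeceased; the 1/5 allotted to Tessa's branch passes to Tessa's issue by representation.
The 1/5 is divided into 3 equal shares of 1/15 among Edmund, Beatrice, Fiona.
Edmund is living and takes 1/15.
Beatrice is living and takes 1/15.
Fiona is living and takes 1/15.
George is living and takes 1/5.

Beatrice 1/15; Charles 1/10; Edmund 1/15; Fiona 1/15; George 1/5; Kenneth 1/10; Prudence 1/5; Victor 1/5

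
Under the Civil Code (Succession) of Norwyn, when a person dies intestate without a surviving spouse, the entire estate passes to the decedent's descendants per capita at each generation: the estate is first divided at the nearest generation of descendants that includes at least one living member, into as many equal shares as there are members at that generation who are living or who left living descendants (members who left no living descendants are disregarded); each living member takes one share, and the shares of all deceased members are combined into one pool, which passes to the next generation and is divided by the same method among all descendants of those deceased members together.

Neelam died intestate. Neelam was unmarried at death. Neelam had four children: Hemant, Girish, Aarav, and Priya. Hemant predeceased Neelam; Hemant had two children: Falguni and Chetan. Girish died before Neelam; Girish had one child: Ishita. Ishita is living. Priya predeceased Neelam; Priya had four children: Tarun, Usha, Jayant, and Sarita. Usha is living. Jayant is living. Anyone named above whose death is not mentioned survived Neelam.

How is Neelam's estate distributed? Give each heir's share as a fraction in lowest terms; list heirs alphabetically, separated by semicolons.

There is no surviving spouse, so the entire estate passes to Neelam's descendants per capita at each generation.
At generation 1 (Hemant, Girish, Aarav, Priya) there are 4 shares of (1)/4 = 1/4 each.
Living: Aarav — each takes 1/4.
Deceased: Hemant, Girish, and Priya. Their combined 3/4 is pooled and carried to generation 2.
At generation 2 (Falguni, Chetan, Ishita, Tarun, Usha, Jayant, Sarita) there are 7 shares of (3/4)/7 = 3/28 each.
Living: Falguni, Chetan, Ishita, Tarun, Usha, Jayant, and Sarita — each takes 3/28.

Aarav 1/4; Chetan 3/28; Falguni 3/28; Ishita 3/28; Jayant 3/28; Sarita 3/28; Tarun 3/28; Usha 3/28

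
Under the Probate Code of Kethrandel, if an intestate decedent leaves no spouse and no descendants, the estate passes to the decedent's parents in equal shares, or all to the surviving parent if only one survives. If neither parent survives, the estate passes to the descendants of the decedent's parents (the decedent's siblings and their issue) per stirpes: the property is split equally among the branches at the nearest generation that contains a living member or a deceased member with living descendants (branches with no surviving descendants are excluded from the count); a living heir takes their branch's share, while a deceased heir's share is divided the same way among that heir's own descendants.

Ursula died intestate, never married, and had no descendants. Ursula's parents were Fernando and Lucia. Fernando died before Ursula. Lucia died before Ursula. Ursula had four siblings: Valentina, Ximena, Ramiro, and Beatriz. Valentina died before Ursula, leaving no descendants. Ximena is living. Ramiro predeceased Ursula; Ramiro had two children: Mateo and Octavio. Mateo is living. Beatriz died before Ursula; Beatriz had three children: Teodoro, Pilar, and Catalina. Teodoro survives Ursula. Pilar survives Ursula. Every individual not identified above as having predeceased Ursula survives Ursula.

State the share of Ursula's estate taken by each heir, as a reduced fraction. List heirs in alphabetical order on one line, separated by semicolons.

Catalina 1/9; Mateo 1/6; Octavio 1/6; Pilar 1/9; Teodoro 1/9; Ximena 1/3

Neither parent survives and there are no descendants, so the estate passes to Ursula's siblings and their issue per stirpes.
Valentina left no surviving issue, so that branch lapses and is disregarded.
The estate is divided into 3 equal shares of 1/3 among Ximena, Ramiro, Beatriz.
Ximena is living and takes 1/3.
Ramiro predeceased; the 1/3 allotted to Ramiro's branch passes to Ramiro's issue by representation.
The 1/3 is divided into 2 equal shares of 1/6 among Mateo, Octavio.
Mateo is living and takes 1/6.
Octavio is living and takes 1/6.
Beatriz predeceased; the 1/3 allotted to Beatriz's branch passes to Beatriz's issue by representation.
The 1/3 is divided into 3 equal shares of 1/9 among Teodoro, Pilar, Catalina.
Teodoro is living and takes 1/9.
Pilar is living and takes 1/9.
Catalina is living and takes 1/9.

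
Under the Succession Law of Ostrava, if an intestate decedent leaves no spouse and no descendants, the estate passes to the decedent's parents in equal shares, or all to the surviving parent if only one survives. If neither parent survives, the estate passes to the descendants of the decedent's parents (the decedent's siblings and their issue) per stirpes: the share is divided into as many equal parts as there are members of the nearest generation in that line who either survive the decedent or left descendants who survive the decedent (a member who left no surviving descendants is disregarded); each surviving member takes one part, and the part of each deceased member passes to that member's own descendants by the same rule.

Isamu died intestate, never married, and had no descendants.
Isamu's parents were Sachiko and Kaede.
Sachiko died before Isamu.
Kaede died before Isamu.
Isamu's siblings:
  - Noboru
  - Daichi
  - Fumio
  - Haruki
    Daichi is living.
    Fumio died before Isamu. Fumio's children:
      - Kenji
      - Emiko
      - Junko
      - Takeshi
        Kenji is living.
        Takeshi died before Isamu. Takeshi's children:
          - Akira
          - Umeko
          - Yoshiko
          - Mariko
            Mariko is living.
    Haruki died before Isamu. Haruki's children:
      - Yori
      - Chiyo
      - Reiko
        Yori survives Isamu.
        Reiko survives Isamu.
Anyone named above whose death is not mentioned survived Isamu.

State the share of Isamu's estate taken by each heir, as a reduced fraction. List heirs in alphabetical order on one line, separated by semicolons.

Neither parent survives and there are no descendants, so the estate passes to Isamu's siblings and their issue per stirpes.
The estate is divided into 4 equal shares of 1/4 among Noboru, Daichi, Fumio, Haruki.
Noboru is living and takes 1/4.
Daichi is living and takes 1/4.
Fumio predeceased; the 1/4 allotted to Fumio's branch passes to Fumio's issue by representation.
The 1/4 is divided into 4 equal shares of 1/16 among Kenji, Emiko, Junko, Takeshi.
Kenji is living and takes 1/16.
Emiko is living and takes 1/16.
Junko is living and takes 1/16.
Takeshi predeceased; the 1/16 allotted to Takeshi's branch passes to Takeshi's issue by representation.
The 1/16 is divided into 4 equal shares of 1/64 among Akira, Umeko, Yoshiko, Mariko.
Akira is living and takes 1/64.
Umeko is living and takes 1/64.
Yoshiko is living and takes 1/64.
Mariko is living and takes 1/64.
Haruki predeceased; the 1/4 allotted to Haruki's branch passes to Haruki's issue by representation.
The 1/4 is divided into 3 equal shares of 1/12 among Yori, Chiyo, Reiko.
Yori is living and takes 1/12.
Chiyo is living and takes 1/12.
Reiko is living and takes 1/12.

Akira 1/64; Chiyo 1/12; Daichi 1/4; Emiko 1/16; Junko 1/16; Kenji 1/16; Mariko 1/64; Noboru 1/4; Reiko 1/12; Umeko 1/64; Yori 1/12; Yoshiko 1/64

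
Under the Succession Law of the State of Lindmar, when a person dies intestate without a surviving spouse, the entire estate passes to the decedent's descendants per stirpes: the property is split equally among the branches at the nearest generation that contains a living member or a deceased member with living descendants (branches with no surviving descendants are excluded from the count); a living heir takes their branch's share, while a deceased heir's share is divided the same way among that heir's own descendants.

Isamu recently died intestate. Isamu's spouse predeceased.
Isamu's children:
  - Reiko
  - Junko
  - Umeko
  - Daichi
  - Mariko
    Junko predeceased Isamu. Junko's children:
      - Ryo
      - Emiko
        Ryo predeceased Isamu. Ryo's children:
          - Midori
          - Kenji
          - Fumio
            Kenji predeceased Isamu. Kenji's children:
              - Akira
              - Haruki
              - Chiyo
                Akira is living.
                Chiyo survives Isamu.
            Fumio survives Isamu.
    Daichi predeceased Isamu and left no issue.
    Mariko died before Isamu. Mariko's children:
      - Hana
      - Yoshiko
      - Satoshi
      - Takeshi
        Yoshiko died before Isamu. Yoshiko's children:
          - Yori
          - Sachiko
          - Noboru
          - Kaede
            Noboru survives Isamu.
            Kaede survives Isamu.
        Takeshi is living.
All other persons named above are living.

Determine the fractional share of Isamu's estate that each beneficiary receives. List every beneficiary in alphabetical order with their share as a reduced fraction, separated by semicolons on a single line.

There is no surviving spouse, so the entire estate passes to Isamu's descendants per stirpes.
Daichi left no surviving issue, so that branch lapses and is disregarded.
The estate is divided into 4 equal shares of 1/4 among Reiko, Junko, Umeko, Mariko.
Reiko is living and takes 1/4.
Junko predeceased; the 1/4 allotted to Junko's branch passes to Junko's issue by representation.
The 1/4 is divided into 2 equal shares of 1/8 among Ryo, Emiko.
Ryo predeceased; the 1/8 allotted to Ryo's branch passes to Ryo's issue by representation.
The 1/8 is divided into 3 equal shares of 1/24 among Midori, Kenji, Fumio.
Midori is living and takes 1/24.
Kenji predeceased; the 1/24 allotted to Kenji's branch passes to Kenji's issue by representation.
The 1/24 is divided into 3 equal shares of 1/72 among Akira, Haruki, Chiyo.
Akira is living and takes 1/72.
Haruki is living and takes 1/72.
Chiyo is living and takes 1/72.
Fumio is living and takes 1/24.
Emiko is living and takes 1/8.
Umeko is living and takes 1/4.
Mariko predeceased; the 1/4 allotted to Mariko's branch passes to Mariko's issue by representation.
The 1/4 is divided into 4 equal shares of 1/16 among Hana, Yoshiko, Satoshi, Takeshi.
Hana is living and takes 1/16.
Yoshiko predeceased; the 1/16 allotted to Yoshiko's branch passes to Yoshiko's issue by representation.
The 1/16 is divided into 4 equal shares of 1/64 among Yori, Sachiko, Noboru, Kaede.
Yori is living and takes 1/64.
Sachiko is living and takes 1/64.
Noboru is living and takes 1/64.
Kaede is living and takes 1/64.
Satoshi is living and takes 1/16.
Takeshi is living and takes 1/16.

Akira 1/72; Chiyo 1/72; Emiko 1/8; Fumio 1/24; Hana 1/16; Haruki 1/72; Kaede 1/64; Midori 1/24; Noboru 1/64; Reiko 1/4; Sachiko 1/64; Satoshi 1/16; Takeshi 1/16; Umeko 1/4; Yori 1/64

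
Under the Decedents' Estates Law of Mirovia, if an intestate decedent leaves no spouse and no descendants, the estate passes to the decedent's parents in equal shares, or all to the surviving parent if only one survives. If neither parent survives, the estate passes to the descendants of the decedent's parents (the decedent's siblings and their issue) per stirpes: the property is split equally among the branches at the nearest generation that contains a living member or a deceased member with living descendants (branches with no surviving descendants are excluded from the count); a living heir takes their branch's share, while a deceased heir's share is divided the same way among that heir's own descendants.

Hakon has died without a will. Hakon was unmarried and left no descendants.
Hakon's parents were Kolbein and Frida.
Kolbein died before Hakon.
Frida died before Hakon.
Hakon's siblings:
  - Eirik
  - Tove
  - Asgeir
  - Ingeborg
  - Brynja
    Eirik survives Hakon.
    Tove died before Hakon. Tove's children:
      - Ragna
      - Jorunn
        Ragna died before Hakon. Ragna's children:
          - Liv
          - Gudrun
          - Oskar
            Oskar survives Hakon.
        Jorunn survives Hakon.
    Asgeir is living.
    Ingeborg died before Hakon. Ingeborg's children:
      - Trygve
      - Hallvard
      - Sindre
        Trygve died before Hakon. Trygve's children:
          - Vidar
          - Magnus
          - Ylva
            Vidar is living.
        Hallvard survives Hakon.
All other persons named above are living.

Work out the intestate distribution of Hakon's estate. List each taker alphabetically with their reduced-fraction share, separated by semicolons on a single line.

Asgeir 1/5; Brynja 1/5; Eirik 1/5; Gudrun 1/30; Hallvard 1/15; Jorunn 1/10; Liv 1/30; Magnus 1/45; Oskar 1/30; Sindre 1/15; Vidar 1/45; Ylva 1/45

Neither parent survives and there are no descendants, so the estate passes to Hakon's siblings and their issue per stirpes.
The estate is divided into 5 equal shares of 1/5 among Eirik, Tove, Asgeir, Ingeborg, Brynja.
Eirik is living and takes 1/5.
Tove predeceased; the 1/5 allotted to Tove's branch passes to Tove's issue by representation.
The 1/5 is divided into 2 equal shares of 1/10 among Ragna, Jorunn.
Ragna predeceased; the 1/10 allotted to Ragna's branch passes to Ragna's issue by representation.
The 1/10 is divided into 3 equal shares of 1/30 among Liv, Gudrun, Oskar.
Liv is living and takes 1/30.
Gudrun is living and takes 1/30.
Oskar is living and takes 1/30.
Jorunn is living and takes 1/10.
Asgeir is living and takes 1/5.
Ingeborg predeceased; the 1/5 allotted to Ingeborg's branch passes to Ingeborg's issue by representation.
The 1/5 is divided into 3 equal shares of 1/15 among Trygve, Hallvard, Sindre.
Trygve predeceased; the 1/15 allotted to Trygve's branch passes to Trygve's issue by representation.
The 1/15 is divided into 3 equal shares of 1/45 among Vidar, Magnus, Ylva.
Vidar is living and takes 1/45.
Magnus is living and takes 1/45.
Ylva is living and takes 1/45.
Hallvard is living and takes 1/15.
Sindre is living and takes 1/15.
Brynja is living and takes 1/5.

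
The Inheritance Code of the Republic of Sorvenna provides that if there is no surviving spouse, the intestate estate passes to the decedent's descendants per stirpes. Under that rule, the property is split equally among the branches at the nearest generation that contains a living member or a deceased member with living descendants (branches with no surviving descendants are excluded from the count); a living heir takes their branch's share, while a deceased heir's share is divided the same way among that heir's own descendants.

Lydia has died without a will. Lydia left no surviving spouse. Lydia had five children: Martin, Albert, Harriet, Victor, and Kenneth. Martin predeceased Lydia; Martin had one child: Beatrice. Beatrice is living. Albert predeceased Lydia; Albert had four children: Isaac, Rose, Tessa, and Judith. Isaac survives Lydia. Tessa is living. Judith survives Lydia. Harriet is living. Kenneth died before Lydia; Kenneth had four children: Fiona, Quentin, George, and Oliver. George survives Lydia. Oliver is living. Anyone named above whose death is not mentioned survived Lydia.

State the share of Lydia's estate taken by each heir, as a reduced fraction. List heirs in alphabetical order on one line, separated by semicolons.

Beatrice 1/5; Fiona 1/20; George 1/20; Harriet 1/5; Isaac 1/20; Judith 1/20; Oliver 1/20; Quentin 1/20; Rose 1/20; Tessa 1/20; Victor 1/5

There is no surviving spouse, so the entire estate passes to Lydia's descendants per stirpes.
The estate is divided into 5 equal shares of 1/5 among Martin, Albert, Harriet, Victor, Kenneth.
Martin predeceased; the 1/5 allotted to Martin's branch passes to Martin's issue by representation.
Beatrice is the sole taker at this level and receives the full 1/5.
Albert predeceased; the 1/5 allotted to Albert's branch passes to Albert's issue by representation.
The 1/5 is divided into 4 equal shares of 1/20 among Isaac, Rose, Tessa, Judith.
Isaac is living and takes 1/20.
Rose is living and takes 1/20.
Tessa is living and takes 1/20.
Judith is living and takes 1/20.
Harriet is living and takes 1/5.
Victor is living and takes 1/5.
Kenneth predeceased; the 1/5 allotted to Kenneth's branch passes to Kenneth's issue by representation.
The 1/5 is divided into 4 equal shares of 1/20 among Fiona, Quentin, George, Oliver.
Fiona is living and takes 1/20.
Quentin is living and takes 1/20.
George is living and takes 1/20.
Oliver is living and takes 1/20.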